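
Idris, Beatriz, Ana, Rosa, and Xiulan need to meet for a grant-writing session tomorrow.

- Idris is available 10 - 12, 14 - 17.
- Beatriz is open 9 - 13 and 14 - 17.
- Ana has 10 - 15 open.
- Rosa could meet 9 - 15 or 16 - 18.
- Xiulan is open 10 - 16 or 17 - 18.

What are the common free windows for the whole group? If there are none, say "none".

10:00-12:00, 14:00-15:00

Idris ∩ Beatriz: 10:00-12:00, 14:00-17:00.
Idris ∩ Beatriz ∩ Ana: 10:00-12:00, 14:00-15:00.
Idris ∩ Beatriz ∩ Ana ∩ Rosa: 10:00-12:00, 14:00-15:00.
Idris ∩ Beatriz ∩ Ana ∩ Rosa ∩ Xiulan: 10:00-12:00, 14:00-15:00.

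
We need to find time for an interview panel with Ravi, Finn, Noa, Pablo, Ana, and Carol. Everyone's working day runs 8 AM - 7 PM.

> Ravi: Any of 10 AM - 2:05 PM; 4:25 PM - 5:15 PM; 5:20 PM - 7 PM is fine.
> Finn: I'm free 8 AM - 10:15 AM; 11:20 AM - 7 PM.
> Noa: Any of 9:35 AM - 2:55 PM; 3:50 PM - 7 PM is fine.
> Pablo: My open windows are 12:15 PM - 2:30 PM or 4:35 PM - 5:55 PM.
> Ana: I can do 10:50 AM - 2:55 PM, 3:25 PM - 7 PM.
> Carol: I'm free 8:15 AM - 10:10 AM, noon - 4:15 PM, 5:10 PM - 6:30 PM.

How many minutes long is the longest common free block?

Ravi ∩ Finn: 10:00-10:15, 11:20-14:05, 16:25-17:15, 17:20-19:00.
Ravi ∩ Finn ∩ Noa: 10:00-10:15, 11:20-14:05, 16:25-17:15, 17:20-19:00.
Ravi ∩ Finn ∩ Noa ∩ Pablo: 12:15-14:05, 16:35-17:15, 17:20-17:55.
Ravi ∩ Finn ∩ Noa ∩ Pablo ∩ Ana: 12:15-14:05, 16:35-17:15, 17:20-17:55.
Ravi ∩ Finn ∩ Noa ∩ Pablo ∩ Ana ∩ Carol: 12:15-14:05, 17:10-17:15, 17:20-17:55.
The longest is 12:15-14:05 at 110 minutes.

110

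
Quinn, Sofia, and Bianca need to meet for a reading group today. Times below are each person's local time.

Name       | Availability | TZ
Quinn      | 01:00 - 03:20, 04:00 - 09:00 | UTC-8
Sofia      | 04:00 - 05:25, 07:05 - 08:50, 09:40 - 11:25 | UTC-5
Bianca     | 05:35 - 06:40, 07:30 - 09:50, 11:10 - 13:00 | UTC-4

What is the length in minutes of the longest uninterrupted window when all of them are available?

105

Quinn in UTC: 09:00-11:20, 12:00-17:00 (add 8h to convert from UTC-8).
Sofia in UTC: 09:00-10:25, 12:05-13:50, 14:40-16:25 (add 5h to convert from UTC-5).
Bianca in UTC: 09:35-10:40, 11:30-13:50, 15:10-17:00 (add 4h to convert from UTC-4).
Quinn ∩ Sofia: 09:00-10:25, 12:05-13:50, 14:40-16:25.
Quinn ∩ Sofia ∩ Bianca: 09:35-10:25, 12:05-13:50, 15:10-16:25.
So the common availability across everyone is 09:35-10:25, 12:05-13:50, 15:10-16:25.
The longest is 12:05-13:50 at 105 minutes.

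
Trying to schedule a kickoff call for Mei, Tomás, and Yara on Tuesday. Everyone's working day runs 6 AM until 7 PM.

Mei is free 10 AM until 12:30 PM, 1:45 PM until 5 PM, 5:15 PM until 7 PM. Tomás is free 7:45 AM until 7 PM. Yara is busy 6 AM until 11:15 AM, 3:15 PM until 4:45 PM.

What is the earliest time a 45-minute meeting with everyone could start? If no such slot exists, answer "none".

11:15

Mei free: 10:00-12:30, 13:45-17:00, 17:15-19:00.
Tomás free: 07:45-19:00.
Yara free: 11:15-15:15, 16:45-19:00 (invert busy blocks within the working day).
Mei ∩ Tomás: 10:00-12:30, 13:45-17:00, 17:15-19:00.
Mei ∩ Tomás ∩ Yara: 11:15-12:30, 13:45-15:15, 16:45-17:00, 17:15-19:00.
The first common window of at least 45 minutes is 11:15-12:30, so the earliest start is 11:15.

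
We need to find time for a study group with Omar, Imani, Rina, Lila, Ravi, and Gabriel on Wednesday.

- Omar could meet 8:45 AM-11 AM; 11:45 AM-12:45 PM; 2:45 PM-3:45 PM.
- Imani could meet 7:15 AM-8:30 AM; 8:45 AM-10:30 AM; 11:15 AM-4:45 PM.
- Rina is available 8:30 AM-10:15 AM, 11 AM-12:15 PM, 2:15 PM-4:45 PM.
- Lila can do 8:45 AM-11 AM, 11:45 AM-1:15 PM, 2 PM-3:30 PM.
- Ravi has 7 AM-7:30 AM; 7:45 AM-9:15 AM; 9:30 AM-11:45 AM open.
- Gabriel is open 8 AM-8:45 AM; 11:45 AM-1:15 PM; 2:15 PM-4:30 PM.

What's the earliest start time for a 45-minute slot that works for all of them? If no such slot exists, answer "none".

Omar ∩ Imani: 08:45-10:30, 11:45-12:45, 14:45-15:45.
Omar ∩ Imani ∩ Rina: 08:45-10:15, 11:45-12:15, 14:45-15:45.
Omar ∩ Imani ∩ Rina ∩ Lila: 08:45-10:15, 11:45-12:15, 14:45-15:30.
Omar ∩ Imani ∩ Rina ∩ Lila ∩ Ravi: 08:45-09:15, 09:30-10:15.
Omar ∩ Imani ∩ Rina ∩ Lila ∩ Ravi ∩ Gabriel: ∅.
There is no time when everyone is free.
No common window is at least 45 minutes long.

none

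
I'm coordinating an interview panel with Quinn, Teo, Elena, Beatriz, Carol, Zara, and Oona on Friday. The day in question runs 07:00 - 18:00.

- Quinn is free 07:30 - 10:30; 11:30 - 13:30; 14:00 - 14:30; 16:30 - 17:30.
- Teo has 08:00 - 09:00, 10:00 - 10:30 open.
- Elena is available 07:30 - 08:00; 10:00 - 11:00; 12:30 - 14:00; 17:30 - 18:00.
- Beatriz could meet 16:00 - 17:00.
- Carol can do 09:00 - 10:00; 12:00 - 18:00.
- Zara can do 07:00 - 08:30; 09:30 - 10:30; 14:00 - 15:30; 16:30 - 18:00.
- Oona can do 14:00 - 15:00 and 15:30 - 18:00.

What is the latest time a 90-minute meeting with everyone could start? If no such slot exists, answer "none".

none

Quinn ∩ Teo: 08:00-09:00, 10:00-10:30.
Quinn ∩ Teo ∩ Elena: 10:00-10:30.
Quinn ∩ Teo ∩ Elena ∩ Beatriz: ∅.
Quinn ∩ Teo ∩ Elena ∩ Beatriz ∩ Carol: ∅.
Quinn ∩ Teo ∩ Elena ∩ Beatriz ∩ Carol ∩ Zara: ∅.
Quinn ∩ Teo ∩ Elena ∩ Beatriz ∩ Carol ∩ Zara ∩ Oona: ∅.
There is no time when everyone is free.
No common window is at least 90 minutes long.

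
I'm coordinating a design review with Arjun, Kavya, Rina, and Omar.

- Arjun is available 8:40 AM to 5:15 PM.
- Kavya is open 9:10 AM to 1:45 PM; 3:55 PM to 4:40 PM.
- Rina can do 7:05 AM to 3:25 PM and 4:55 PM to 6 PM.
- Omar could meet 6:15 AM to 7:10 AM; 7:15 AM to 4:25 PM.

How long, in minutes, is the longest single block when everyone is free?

275

Arjun ∩ Kavya: 09:10-13:45, 15:55-16:40.
Arjun ∩ Kavya ∩ Rina: 09:10-13:45.
Arjun ∩ Kavya ∩ Rina ∩ Omar: 09:10-13:45.
The longest is 09:10-13:45 at 275 minutes.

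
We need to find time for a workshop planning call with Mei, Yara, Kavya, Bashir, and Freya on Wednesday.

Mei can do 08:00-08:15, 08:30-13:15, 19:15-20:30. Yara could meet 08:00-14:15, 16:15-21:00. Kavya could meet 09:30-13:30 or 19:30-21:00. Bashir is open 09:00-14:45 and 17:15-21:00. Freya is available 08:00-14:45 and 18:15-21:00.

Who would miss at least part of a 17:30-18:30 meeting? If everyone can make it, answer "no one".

Freya, Kavya, Mei

Mei: not fully free for 17:30-18:30. Yara: free for 17:30-18:30. Kavya: not fully free for 17:30-18:30. Bashir: free for 17:30-18:30. Freya: not fully free for 17:30-18:30.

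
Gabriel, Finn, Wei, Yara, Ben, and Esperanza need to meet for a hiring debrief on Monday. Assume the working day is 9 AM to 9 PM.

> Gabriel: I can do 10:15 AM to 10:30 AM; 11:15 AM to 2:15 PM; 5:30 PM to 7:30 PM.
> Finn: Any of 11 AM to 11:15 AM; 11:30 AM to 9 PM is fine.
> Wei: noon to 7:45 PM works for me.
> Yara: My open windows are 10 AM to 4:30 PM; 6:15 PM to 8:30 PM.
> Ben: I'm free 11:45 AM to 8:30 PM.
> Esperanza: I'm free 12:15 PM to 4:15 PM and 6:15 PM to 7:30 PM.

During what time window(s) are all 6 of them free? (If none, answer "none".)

Gabriel ∩ Finn: 11:30-14:15, 17:30-19:30.
Gabriel ∩ Finn ∩ Wei: 12:00-14:15, 17:30-19:30.
Gabriel ∩ Finn ∩ Wei ∩ Yara: 12:00-14:15, 18:15-19:30.
Gabriel ∩ Finn ∩ Wei ∩ Yara ∩ Ben: 12:00-14:15, 18:15-19:30.
Gabriel ∩ Finn ∩ Wei ∩ Yara ∩ Ben ∩ Esperanza: 12:15-14:15, 18:15-19:30.
Those are the intersection windows.

12:15-14:15, 18:15-19:30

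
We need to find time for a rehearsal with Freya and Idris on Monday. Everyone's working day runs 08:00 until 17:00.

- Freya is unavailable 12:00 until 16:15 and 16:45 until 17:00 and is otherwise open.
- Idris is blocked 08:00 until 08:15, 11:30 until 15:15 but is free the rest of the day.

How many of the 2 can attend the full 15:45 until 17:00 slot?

Freya free: 08:00-12:00, 16:15-16:45 (invert busy blocks within the working day).
Idris free: 08:15-11:30, 15:15-17:00 (invert busy blocks within the working day).
Idris can make the full 15:45-17:00 slot — that's 1.

1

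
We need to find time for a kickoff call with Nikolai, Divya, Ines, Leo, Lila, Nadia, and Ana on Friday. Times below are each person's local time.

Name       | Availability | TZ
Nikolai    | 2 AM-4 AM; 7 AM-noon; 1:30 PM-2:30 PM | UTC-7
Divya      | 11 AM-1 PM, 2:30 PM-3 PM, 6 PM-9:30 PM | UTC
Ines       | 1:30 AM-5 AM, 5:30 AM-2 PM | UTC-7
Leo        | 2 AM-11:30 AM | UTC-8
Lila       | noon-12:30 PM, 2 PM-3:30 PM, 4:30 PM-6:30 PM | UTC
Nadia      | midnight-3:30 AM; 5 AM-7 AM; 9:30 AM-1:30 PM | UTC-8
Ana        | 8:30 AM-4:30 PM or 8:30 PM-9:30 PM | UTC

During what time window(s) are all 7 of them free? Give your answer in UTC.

Nikolai in UTC: 09:00-11:00, 14:00-19:00, 20:30-21:30 (add 7h to convert from UTC-7).
Divya in UTC: 11:00-13:00, 14:30-15:00, 18:00-21:30.
Ines in UTC: 08:30-12:00, 12:30-21:00 (add 7h to convert from UTC-7).
Leo in UTC: 10:00-19:30 (add 8h to convert from UTC-8).
Lila in UTC: 12:00-12:30, 14:00-15:30, 16:30-18:30.
Nadia in UTC: 08:00-11:30, 13:00-15:00, 17:30-21:30 (add 8h to convert from UTC-8).
Ana in UTC: 08:30-16:30, 20:30-21:30.
Nikolai ∩ Divya: 14:30-15:00, 18:00-19:00, 20:30-21:30.
Nikolai ∩ Divya ∩ Ines: 14:30-15:00, 18:00-19:00, 20:30-21:00.
Nikolai ∩ Divya ∩ Ines ∩ Leo: 14:30-15:00, 18:00-19:00.
Nikolai ∩ Divya ∩ Ines ∩ Leo ∩ Lila: 14:30-15:00, 18:00-18:30.
Nikolai ∩ Divya ∩ Ines ∩ Leo ∩ Lila ∩ Nadia: 14:30-15:00, 18:00-18:30.
Nikolai ∩ Divya ∩ Ines ∩ Leo ∩ Lila ∩ Nadia ∩ Ana: 14:30-15:00.
So the common availability across everyone is 14:30-15:00.

14:30-15:00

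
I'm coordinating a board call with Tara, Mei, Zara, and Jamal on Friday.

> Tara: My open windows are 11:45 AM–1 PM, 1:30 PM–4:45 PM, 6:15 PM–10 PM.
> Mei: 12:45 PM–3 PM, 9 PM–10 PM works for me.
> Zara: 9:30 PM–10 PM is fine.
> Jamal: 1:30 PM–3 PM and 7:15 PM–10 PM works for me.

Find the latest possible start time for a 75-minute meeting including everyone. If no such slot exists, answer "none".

none

Tara ∩ Mei: 12:45-13:00, 13:30-15:00, 21:00-22:00.
Tara ∩ Mei ∩ Zara: 21:30-22:00.
Tara ∩ Mei ∩ Zara ∩ Jamal: 21:30-22:00.
No common window is at least 75 minutes long.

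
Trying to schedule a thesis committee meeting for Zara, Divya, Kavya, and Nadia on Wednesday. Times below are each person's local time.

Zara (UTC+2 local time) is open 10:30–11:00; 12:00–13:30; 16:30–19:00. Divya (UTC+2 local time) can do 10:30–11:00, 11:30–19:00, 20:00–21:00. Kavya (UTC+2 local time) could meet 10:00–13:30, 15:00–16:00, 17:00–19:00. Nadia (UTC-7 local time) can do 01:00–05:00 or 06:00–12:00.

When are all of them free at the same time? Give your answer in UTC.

08:30-09:00, 10:00-11:30, 15:00-17:00

Zara in UTC: 08:30-09:00, 10:00-11:30, 14:30-17:00 (subtract 2h to convert from UTC+2).
Divya in UTC: 08:30-09:00, 09:30-17:00, 18:00-19:00 (subtract 2h to convert from UTC+2).
Kavya in UTC: 08:00-11:30, 13:00-14:00, 15:00-17:00 (subtract 2h to convert from UTC+2).
Nadia in UTC: 08:00-12:00, 13:00-19:00 (add 7h to convert from UTC-7).
Zara ∩ Divya: 08:30-09:00, 10:00-11:30, 14:30-17:00.
Zara ∩ Divya ∩ Kavya: 08:30-09:00, 10:00-11:30, 15:00-17:00.
Zara ∩ Divya ∩ Kavya ∩ Nadia: 08:30-09:00, 10:00-11:30, 15:00-17:00.
So the common availability across everyone is 08:30-09:00, 10:00-11:30, 15:00-17:00.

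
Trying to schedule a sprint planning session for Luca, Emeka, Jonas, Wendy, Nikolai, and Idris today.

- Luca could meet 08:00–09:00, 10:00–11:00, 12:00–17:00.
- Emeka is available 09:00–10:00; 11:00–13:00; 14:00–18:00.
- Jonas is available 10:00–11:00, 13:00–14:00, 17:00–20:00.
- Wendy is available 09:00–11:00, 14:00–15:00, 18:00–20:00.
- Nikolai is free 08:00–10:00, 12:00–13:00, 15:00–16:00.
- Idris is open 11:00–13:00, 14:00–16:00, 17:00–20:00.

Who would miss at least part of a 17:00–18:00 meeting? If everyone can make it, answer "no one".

Luca, Nikolai, Wendy

Luca: not fully free for 17:00-18:00. Emeka: free for 17:00-18:00. Jonas: free for 17:00-18:00. Wendy: not fully free for 17:00-18:00. Nikolai: not fully free for 17:00-18:00. Idris: free for 17:00-18:00.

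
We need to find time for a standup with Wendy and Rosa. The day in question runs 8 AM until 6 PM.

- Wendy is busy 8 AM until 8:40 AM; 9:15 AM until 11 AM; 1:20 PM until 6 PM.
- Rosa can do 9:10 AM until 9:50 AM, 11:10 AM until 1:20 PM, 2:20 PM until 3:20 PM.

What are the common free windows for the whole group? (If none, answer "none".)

09:10-09:15, 11:10-13:20

Wendy free: 08:40-09:15, 11:00-13:20 (invert busy blocks within the working day).
Rosa free: 09:10-09:50, 11:10-13:20, 14:20-15:20.
Wendy ∩ Rosa: 09:10-09:15, 11:10-13:20.
Those are the intersection windows.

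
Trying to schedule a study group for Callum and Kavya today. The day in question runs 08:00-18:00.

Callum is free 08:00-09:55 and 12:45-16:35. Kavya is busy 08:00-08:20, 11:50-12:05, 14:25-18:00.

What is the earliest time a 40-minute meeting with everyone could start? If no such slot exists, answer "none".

Callum free: 08:00-09:55, 12:45-16:35.
Kavya free: 08:20-11:50, 12:05-14:25 (invert busy blocks within the working day).
Callum ∩ Kavya: 08:20-09:55, 12:45-14:25.
The first common window of at least 40 minutes is 08:20-09:55, so the earliest start is 08:20.

08:20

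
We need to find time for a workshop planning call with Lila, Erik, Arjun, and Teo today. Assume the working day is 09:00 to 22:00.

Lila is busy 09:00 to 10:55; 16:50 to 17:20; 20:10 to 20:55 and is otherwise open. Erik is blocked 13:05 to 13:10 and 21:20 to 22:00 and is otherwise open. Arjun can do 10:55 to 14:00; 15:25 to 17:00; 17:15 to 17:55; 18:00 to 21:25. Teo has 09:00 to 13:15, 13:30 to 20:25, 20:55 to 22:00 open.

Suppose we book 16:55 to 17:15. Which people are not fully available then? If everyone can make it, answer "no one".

Arjun, Lila

Lila free: 10:55-16:50, 17:20-20:10, 20:55-22:00 (invert busy blocks within the working day).
Erik free: 09:00-13:05, 13:10-21:20 (invert busy blocks within the working day).
Arjun free: 10:55-14:00, 15:25-17:00, 17:15-17:55, 18:00-21:25.
Teo free: 09:00-13:15, 13:30-20:25, 20:55-22:00.
Lila: not fully free for 16:55-17:15. Erik: free for 16:55-17:15. Arjun: not fully free for 16:55-17:15. Teo: free for 16:55-17:15.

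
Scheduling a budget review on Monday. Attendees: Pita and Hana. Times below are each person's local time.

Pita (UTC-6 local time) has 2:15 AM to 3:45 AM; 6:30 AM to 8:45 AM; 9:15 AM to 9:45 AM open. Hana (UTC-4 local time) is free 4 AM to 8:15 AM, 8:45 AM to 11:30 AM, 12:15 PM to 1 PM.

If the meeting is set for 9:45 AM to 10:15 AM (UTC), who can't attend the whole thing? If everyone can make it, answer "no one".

Pita

Pita in UTC: 08:15-09:45, 12:30-14:45, 15:15-15:45 (add 6h to convert from UTC-6).
Hana in UTC: 08:00-12:15, 12:45-15:30, 16:15-17:00 (add 4h to convert from UTC-4).
Pita: not fully free for 09:45-10:15. Hana: free for 09:45-10:15.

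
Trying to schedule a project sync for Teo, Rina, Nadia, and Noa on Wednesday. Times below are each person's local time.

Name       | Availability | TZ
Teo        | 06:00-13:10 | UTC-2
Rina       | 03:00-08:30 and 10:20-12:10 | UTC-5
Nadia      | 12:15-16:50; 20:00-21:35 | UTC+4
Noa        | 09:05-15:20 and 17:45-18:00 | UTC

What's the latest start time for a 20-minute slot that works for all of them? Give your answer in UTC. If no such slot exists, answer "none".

12:30

Teo in UTC: 08:00-15:10 (add 2h to convert from UTC-2).
Rina in UTC: 08:00-13:30, 15:20-17:10 (add 5h to convert from UTC-5).
Nadia in UTC: 08:15-12:50, 16:00-17:35 (subtract 4h to convert from UTC+4).
Noa in UTC: 09:05-15:20, 17:45-18:00.
Teo ∩ Rina: 08:00-13:30.
Teo ∩ Rina ∩ Nadia: 08:15-12:50.
Teo ∩ Rina ∩ Nadia ∩ Noa: 09:05-12:50.
So the common availability across everyone is 09:05-12:50.
The last common window of at least 20 minutes is 09:05-12:50; a 20-minute meeting can start as late as 12:30 and still end by 12:50.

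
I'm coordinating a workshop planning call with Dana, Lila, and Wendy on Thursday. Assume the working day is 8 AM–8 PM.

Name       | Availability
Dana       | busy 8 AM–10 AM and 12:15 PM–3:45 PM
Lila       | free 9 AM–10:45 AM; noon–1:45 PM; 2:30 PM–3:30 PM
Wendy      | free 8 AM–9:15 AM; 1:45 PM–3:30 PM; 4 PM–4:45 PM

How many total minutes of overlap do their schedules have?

Dana free: 10:00-12:15, 15:45-20:00 (invert busy blocks within the working day).
Lila free: 09:00-10:45, 12:00-13:45, 14:30-15:30.
Wendy free: 08:00-09:15, 13:45-15:30, 16:00-16:45.
Dana ∩ Lila: 10:00-10:45, 12:00-12:15.
Dana ∩ Lila ∩ Wendy: ∅.
There is no time when everyone is free.
There is no common window, so the total is 0 minutes.

0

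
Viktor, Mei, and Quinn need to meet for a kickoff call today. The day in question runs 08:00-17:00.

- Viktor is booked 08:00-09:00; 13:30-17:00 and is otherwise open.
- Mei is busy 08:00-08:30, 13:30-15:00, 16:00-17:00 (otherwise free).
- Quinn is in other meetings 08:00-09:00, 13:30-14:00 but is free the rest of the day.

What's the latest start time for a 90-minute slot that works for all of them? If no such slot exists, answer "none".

12:00

Viktor free: 09:00-13:30 (invert busy blocks within the working day).
Mei free: 08:30-13:30, 15:00-16:00 (invert busy blocks within the working day).
Quinn free: 09:00-13:30, 14:00-17:00 (invert busy blocks within the working day).
Viktor ∩ Mei: 09:00-13:30.
Viktor ∩ Mei ∩ Quinn: 09:00-13:30.
The last common window of at least 90 minutes is 09:00-13:30; a 90-minute meeting can start as late as 12:00 and still end by 13:30.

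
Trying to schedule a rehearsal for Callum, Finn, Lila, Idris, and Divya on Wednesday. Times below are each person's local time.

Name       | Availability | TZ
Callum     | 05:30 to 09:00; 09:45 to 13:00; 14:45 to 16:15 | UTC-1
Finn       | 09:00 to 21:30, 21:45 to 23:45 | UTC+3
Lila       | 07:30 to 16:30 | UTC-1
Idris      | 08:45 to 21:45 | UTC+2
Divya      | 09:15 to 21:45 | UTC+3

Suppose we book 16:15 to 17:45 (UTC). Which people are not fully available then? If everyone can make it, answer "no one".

Callum in UTC: 06:30-10:00, 10:45-14:00, 15:45-17:15 (add 1h to convert from UTC-1).
Finn in UTC: 06:00-18:30, 18:45-20:45 (subtract 3h to convert from UTC+3).
Lila in UTC: 08:30-17:30 (add 1h to convert from UTC-1).
Idris in UTC: 06:45-19:45 (subtract 2h to convert from UTC+2).
Divya in UTC: 06:15-18:45 (subtract 3h to convert from UTC+3).
Callum: not fully free for 16:15-17:45. Finn: free for 16:15-17:45. Lila: not fully free for 16:15-17:45. Idris: free for 16:15-17:45. Divya: free for 16:15-17:45.

Callum, Lila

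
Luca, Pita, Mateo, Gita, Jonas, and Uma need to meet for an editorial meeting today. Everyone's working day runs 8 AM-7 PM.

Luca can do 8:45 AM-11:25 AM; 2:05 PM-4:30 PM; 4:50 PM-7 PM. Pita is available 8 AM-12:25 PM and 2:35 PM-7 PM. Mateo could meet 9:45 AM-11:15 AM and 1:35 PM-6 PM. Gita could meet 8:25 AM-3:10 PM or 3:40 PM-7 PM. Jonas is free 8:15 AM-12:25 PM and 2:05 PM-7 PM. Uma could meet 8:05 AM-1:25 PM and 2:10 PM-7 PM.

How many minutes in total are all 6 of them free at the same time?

245

Luca ∩ Pita: 08:45-11:25, 14:35-16:30, 16:50-19:00.
Luca ∩ Pita ∩ Mateo: 09:45-11:15, 14:35-16:30, 16:50-18:00.
Luca ∩ Pita ∩ Mateo ∩ Gita: 09:45-11:15, 14:35-15:10, 15:40-16:30, 16:50-18:00.
Luca ∩ Pita ∩ Mateo ∩ Gita ∩ Jonas: 09:45-11:15, 14:35-15:10, 15:40-16:30, 16:50-18:00.
Luca ∩ Pita ∩ Mateo ∩ Gita ∩ Jonas ∩ Uma: 09:45-11:15, 14:35-15:10, 15:40-16:30, 16:50-18:00.
Summing the common windows: 90 + 35 + 50 + 70 = 245 minutes.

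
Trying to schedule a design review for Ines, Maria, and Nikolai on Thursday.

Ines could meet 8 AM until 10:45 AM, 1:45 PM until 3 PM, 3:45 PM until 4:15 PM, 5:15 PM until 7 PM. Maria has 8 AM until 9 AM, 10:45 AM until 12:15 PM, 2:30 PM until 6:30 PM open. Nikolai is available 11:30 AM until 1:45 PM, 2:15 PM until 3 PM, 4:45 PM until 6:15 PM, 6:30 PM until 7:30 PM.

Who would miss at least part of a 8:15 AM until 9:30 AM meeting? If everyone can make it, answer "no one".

Maria, Nikolai

Ines: free for 08:15-09:30. Maria: not fully free for 08:15-09:30. Nikolai: not fully free for 08:15-09:30.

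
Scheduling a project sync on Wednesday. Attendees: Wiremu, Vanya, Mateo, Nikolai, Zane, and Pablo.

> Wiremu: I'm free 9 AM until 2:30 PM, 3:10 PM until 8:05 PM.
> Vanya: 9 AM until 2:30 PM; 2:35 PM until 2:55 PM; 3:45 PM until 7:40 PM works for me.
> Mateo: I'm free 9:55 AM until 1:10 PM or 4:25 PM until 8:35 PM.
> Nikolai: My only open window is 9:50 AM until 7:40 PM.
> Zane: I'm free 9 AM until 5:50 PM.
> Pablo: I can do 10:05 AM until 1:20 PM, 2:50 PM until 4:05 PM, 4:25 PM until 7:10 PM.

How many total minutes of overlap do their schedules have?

Wiremu ∩ Vanya: 09:00-14:30, 15:45-19:40.
Wiremu ∩ Vanya ∩ Mateo: 09:55-13:10, 16:25-19:40.
Wiremu ∩ Vanya ∩ Mateo ∩ Nikolai: 09:55-13:10, 16:25-19:40.
Wiremu ∩ Vanya ∩ Mateo ∩ Nikolai ∩ Zane: 09:55-13:10, 16:25-17:50.
Wiremu ∩ Vanya ∩ Mateo ∩ Nikolai ∩ Zane ∩ Pablo: 10:05-13:10, 16:25-17:50.
So the common availability across everyone is 10:05-13:10, 16:25-17:50.
Summing the common windows: 185 + 85 = 270 minutes.

270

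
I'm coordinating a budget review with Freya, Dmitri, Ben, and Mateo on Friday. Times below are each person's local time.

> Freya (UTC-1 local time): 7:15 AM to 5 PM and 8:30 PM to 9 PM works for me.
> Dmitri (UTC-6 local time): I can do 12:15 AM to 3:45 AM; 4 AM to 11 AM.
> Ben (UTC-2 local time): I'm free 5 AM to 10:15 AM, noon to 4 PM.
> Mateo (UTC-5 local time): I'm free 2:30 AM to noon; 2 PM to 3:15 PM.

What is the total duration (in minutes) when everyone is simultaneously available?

405

Freya in UTC: 08:15-18:00, 21:30-22:00 (add 1h to convert from UTC-1).
Dmitri in UTC: 06:15-09:45, 10:00-17:00 (add 6h to convert from UTC-6).
Ben in UTC: 07:00-12:15, 14:00-18:00 (add 2h to convert from UTC-2).
Mateo in UTC: 07:30-17:00, 19:00-20:15 (add 5h to convert from UTC-5).
Freya ∩ Dmitri: 08:15-09:45, 10:00-17:00.
Freya ∩ Dmitri ∩ Ben: 08:15-09:45, 10:00-12:15, 14:00-17:00.
Freya ∩ Dmitri ∩ Ben ∩ Mateo: 08:15-09:45, 10:00-12:15, 14:00-17:00.
Those are the intersection windows.
Summing the common windows: 90 + 135 + 180 = 405 minutes.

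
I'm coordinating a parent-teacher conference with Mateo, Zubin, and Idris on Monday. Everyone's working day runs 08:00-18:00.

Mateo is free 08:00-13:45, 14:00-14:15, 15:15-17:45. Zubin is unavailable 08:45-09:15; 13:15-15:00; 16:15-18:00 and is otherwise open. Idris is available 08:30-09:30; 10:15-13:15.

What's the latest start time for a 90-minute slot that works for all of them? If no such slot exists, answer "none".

11:45

Mateo free: 08:00-13:45, 14:00-14:15, 15:15-17:45.
Zubin free: 08:00-08:45, 09:15-13:15, 15:00-16:15 (invert busy blocks within the working day).
Idris free: 08:30-09:30, 10:15-13:15.
Mateo ∩ Zubin: 08:00-08:45, 09:15-13:15, 15:15-16:15.
Mateo ∩ Zubin ∩ Idris: 08:30-08:45, 09:15-09:30, 10:15-13:15.
So the common availability across everyone is 08:30-08:45, 09:15-09:30, 10:15-13:15.
The last common window of at least 90 minutes is 10:15-13:15; a 90-minute meeting can start as late as 11:45 and still end by 13:15.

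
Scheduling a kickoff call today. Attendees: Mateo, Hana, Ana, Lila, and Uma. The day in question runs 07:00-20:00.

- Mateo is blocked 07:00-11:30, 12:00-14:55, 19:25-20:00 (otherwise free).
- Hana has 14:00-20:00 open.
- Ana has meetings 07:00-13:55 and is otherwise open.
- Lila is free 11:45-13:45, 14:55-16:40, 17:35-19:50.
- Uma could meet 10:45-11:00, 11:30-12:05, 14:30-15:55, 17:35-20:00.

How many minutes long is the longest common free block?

110

Mateo free: 11:30-12:00, 14:55-19:25 (invert busy blocks within the working day).
Hana free: 14:00-20:00.
Ana free: 13:55-20:00 (invert busy blocks within the working day).
Lila free: 11:45-13:45, 14:55-16:40, 17:35-19:50.
Uma free: 10:45-11:00, 11:30-12:05, 14:30-15:55, 17:35-20:00.
Mateo ∩ Hana: 14:55-19:25.
Mateo ∩ Hana ∩ Ana: 14:55-19:25.
Mateo ∩ Hana ∩ Ana ∩ Lila: 14:55-16:40, 17:35-19:25.
Mateo ∩ Hana ∩ Ana ∩ Lila ∩ Uma: 14:55-15:55, 17:35-19:25.
Those are the intersection windows.
The longest is 17:35-19:25 at 110 minutes.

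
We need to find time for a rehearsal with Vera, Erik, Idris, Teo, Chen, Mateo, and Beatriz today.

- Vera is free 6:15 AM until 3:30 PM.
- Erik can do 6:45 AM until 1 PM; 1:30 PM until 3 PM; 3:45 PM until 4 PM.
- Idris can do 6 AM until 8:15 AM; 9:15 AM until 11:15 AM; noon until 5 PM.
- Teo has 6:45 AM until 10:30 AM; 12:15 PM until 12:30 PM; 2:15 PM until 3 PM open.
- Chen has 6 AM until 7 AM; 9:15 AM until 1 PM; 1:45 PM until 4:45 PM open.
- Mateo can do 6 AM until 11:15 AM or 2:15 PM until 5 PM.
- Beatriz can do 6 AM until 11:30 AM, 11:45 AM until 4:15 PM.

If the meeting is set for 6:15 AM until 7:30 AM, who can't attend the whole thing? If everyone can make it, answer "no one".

Vera: free for 06:15-07:30. Erik: not fully free for 06:15-07:30. Idris: free for 06:15-07:30. Teo: not fully free for 06:15-07:30. Chen: not fully free for 06:15-07:30. Mateo: free for 06:15-07:30. Beatriz: free for 06:15-07:30.

Chen, Erik, Teo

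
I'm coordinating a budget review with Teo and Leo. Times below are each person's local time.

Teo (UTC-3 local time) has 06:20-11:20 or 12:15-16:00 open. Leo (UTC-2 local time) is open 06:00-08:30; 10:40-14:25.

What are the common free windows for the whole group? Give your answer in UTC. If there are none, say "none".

Teo in UTC: 09:20-14:20, 15:15-19:00 (add 3h to convert from UTC-3).
Leo in UTC: 08:00-10:30, 12:40-16:25 (add 2h to convert from UTC-2).
Teo ∩ Leo: 09:20-10:30, 12:40-14:20, 15:15-16:25.

09:20-10:30, 12:40-14:20, 15:15-16:25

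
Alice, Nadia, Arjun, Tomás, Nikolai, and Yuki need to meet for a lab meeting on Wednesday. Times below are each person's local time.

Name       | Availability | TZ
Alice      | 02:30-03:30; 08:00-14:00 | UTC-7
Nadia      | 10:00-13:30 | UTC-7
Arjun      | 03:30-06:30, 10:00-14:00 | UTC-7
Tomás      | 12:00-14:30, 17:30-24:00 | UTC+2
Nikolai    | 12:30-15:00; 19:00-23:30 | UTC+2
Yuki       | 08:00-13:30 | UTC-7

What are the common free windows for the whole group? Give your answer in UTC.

Alice in UTC: 09:30-10:30, 15:00-21:00 (add 7h to convert from UTC-7).
Nadia in UTC: 17:00-20:30 (add 7h to convert from UTC-7).
Arjun in UTC: 10:30-13:30, 17:00-21:00 (add 7h to convert from UTC-7).
Tomás in UTC: 10:00-12:30, 15:30-22:00 (subtract 2h to convert from UTC+2).
Nikolai in UTC: 10:30-13:00, 17:00-21:30 (subtract 2h to convert from UTC+2).
Yuki in UTC: 15:00-20:30 (add 7h to convert from UTC-7).
Alice ∩ Nadia: 17:00-20:30.
Alice ∩ Nadia ∩ Arjun: 17:00-20:30.
Alice ∩ Nadia ∩ Arjun ∩ Tomás: 17:00-20:30.
Alice ∩ Nadia ∩ Arjun ∩ Tomás ∩ Nikolai: 17:00-20:30.
Alice ∩ Nadia ∩ Arjun ∩ Tomás ∩ Nikolai ∩ Yuki: 17:00-20:30.

17:00-20:30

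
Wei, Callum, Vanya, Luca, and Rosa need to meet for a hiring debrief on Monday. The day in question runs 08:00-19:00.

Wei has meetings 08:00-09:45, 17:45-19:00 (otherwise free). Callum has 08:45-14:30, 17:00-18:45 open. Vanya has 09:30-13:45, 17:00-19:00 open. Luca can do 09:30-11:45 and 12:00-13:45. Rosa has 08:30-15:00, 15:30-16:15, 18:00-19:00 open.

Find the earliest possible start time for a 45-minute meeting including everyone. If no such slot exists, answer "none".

09:45

Wei free: 09:45-17:45 (invert busy blocks within the working day).
Callum free: 08:45-14:30, 17:00-18:45.
Vanya free: 09:30-13:45, 17:00-19:00.
Luca free: 09:30-11:45, 12:00-13:45.
Rosa free: 08:30-15:00, 15:30-16:15, 18:00-19:00.
Wei ∩ Callum: 09:45-14:30, 17:00-17:45.
Wei ∩ Callum ∩ Vanya: 09:45-13:45, 17:00-17:45.
Wei ∩ Callum ∩ Vanya ∩ Luca: 09:45-11:45, 12:00-13:45.
Wei ∩ Callum ∩ Vanya ∩ Luca ∩ Rosa: 09:45-11:45, 12:00-13:45.
Those are the intersection windows.
The first common window of at least 45 minutes is 09:45-11:45, so the earliest start is 09:45.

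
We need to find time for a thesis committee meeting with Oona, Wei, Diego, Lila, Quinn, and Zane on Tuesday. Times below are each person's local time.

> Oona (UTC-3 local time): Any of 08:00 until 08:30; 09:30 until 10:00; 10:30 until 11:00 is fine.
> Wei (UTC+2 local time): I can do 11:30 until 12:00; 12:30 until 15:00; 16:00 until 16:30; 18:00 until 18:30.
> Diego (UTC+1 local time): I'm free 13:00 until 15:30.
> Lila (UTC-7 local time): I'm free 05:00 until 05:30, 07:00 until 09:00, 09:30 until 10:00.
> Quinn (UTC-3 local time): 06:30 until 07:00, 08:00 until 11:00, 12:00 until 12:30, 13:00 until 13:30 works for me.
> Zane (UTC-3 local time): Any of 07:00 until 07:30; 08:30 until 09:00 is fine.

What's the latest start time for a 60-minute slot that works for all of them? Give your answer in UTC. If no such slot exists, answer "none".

none

Oona in UTC: 11:00-11:30, 12:30-13:00, 13:30-14:00 (add 3h to convert from UTC-3).
Wei in UTC: 09:30-10:00, 10:30-13:00, 14:00-14:30, 16:00-16:30 (subtract 2h to convert from UTC+2).
Diego in UTC: 12:00-14:30 (subtract 1h to convert from UTC+1).
Lila in UTC: 12:00-12:30, 14:00-16:00, 16:30-17:00 (add 7h to convert from UTC-7).
Quinn in UTC: 09:30-10:00, 11:00-14:00, 15:00-15:30, 16:00-16:30 (add 3h to convert from UTC-3).
Zane in UTC: 10:00-10:30, 11:30-12:00 (add 3h to convert from UTC-3).
Oona ∩ Wei: 11:00-11:30, 12:30-13:00.
Oona ∩ Wei ∩ Diego: 12:30-13:00.
Oona ∩ Wei ∩ Diego ∩ Lila: ∅.
Oona ∩ Wei ∩ Diego ∩ Lila ∩ Quinn: ∅.
Oona ∩ Wei ∩ Diego ∩ Lila ∩ Quinn ∩ Zane: ∅.
There is no time when everyone is free.
No common window is at least 60 minutes long.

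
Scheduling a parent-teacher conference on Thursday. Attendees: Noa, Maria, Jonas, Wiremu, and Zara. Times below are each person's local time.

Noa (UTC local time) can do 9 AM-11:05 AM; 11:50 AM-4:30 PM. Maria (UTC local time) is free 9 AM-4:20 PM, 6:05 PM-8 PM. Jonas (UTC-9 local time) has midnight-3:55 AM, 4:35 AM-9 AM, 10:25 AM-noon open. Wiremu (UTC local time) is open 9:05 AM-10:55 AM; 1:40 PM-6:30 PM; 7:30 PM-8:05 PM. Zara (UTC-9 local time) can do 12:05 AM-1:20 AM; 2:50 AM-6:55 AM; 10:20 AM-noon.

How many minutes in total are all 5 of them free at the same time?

210

Noa in UTC: 09:00-11:05, 11:50-16:30.
Maria in UTC: 09:00-16:20, 18:05-20:00.
Jonas in UTC: 09:00-12:55, 13:35-18:00, 19:25-21:00 (add 9h to convert from UTC-9).
Wiremu in UTC: 09:05-10:55, 13:40-18:30, 19:30-20:05.
Zara in UTC: 09:05-10:20, 11:50-15:55, 19:20-21:00 (add 9h to convert from UTC-9).
Noa ∩ Maria: 09:00-11:05, 11:50-16:20.
Noa ∩ Maria ∩ Jonas: 09:00-11:05, 11:50-12:55, 13:35-16:20.
Noa ∩ Maria ∩ Jonas ∩ Wiremu: 09:05-10:55, 13:40-16:20.
Noa ∩ Maria ∩ Jonas ∩ Wiremu ∩ Zara: 09:05-10:20, 13:40-15:55.
So the common availability across everyone is 09:05-10:20, 13:40-15:55.
Summing the common windows: 75 + 135 = 210 minutes.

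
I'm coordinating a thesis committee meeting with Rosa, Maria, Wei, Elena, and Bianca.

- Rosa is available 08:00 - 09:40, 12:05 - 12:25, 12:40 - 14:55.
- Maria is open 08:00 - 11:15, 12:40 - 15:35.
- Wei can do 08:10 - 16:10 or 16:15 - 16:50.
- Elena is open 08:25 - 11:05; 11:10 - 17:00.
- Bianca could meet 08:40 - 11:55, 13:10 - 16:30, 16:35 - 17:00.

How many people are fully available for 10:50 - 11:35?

2

Wei and Bianca can make the full 10:50-11:35 slot — that's 2.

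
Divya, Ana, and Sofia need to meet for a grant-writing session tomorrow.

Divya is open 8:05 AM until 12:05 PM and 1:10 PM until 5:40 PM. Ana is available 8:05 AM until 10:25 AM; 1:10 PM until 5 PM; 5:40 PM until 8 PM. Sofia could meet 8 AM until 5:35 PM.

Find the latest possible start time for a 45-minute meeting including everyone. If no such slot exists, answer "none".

Divya ∩ Ana: 08:05-10:25, 13:10-17:00.
Divya ∩ Ana ∩ Sofia: 08:05-10:25, 13:10-17:00.
The last common window of at least 45 minutes is 13:10-17:00; a 45-minute meeting can start as late as 16:15 and still end by 17:00.

16:15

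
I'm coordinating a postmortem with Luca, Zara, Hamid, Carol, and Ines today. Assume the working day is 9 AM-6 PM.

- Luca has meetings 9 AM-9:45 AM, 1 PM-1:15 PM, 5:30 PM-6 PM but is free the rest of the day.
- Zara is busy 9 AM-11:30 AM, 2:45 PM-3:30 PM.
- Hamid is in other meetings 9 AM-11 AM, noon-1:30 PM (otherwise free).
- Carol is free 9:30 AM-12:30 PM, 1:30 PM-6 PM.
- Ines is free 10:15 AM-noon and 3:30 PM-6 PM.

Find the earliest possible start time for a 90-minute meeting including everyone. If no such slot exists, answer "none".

Luca free: 09:45-13:00, 13:15-17:30 (invert busy blocks within the working day).
Zara free: 11:30-14:45, 15:30-18:00 (invert busy blocks within the working day).
Hamid free: 11:00-12:00, 13:30-18:00 (invert busy blocks within the working day).
Carol free: 09:30-12:30, 13:30-18:00.
Ines free: 10:15-12:00, 15:30-18:00.
Luca ∩ Zara: 11:30-13:00, 13:15-14:45, 15:30-17:30.
Luca ∩ Zara ∩ Hamid: 11:30-12:00, 13:30-14:45, 15:30-17:30.
Luca ∩ Zara ∩ Hamid ∩ Carol: 11:30-12:00, 13:30-14:45, 15:30-17:30.
Luca ∩ Zara ∩ Hamid ∩ Carol ∩ Ines: 11:30-12:00, 15:30-17:30.
The first common window of at least 90 minutes is 15:30-17:30, so the earliest start is 15:30.

15:30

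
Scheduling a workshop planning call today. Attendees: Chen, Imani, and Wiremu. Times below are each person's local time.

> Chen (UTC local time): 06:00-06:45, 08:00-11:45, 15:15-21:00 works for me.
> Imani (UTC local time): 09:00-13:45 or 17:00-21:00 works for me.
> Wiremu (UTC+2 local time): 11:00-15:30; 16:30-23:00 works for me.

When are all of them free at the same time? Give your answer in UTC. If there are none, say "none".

09:00-11:45, 17:00-21:00

Chen in UTC: 06:00-06:45, 08:00-11:45, 15:15-21:00.
Imani in UTC: 09:00-13:45, 17:00-21:00.
Wiremu in UTC: 09:00-13:30, 14:30-21:00 (subtract 2h to convert from UTC+2).
Chen ∩ Imani: 09:00-11:45, 17:00-21:00.
Chen ∩ Imani ∩ Wiremu: 09:00-11:45, 17:00-21:00.
So the common availability across everyone is 09:00-11:45, 17:00-21:00.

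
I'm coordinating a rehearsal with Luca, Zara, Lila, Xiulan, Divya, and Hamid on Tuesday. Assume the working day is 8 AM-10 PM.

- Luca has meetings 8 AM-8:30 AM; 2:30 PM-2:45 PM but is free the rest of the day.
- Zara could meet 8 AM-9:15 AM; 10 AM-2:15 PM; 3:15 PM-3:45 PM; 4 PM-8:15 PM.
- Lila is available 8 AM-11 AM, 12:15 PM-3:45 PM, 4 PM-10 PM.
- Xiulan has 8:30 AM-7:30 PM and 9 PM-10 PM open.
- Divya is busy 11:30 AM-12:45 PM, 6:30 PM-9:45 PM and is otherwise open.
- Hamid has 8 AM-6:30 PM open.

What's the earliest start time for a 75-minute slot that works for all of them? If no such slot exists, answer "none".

Luca free: 08:30-14:30, 14:45-22:00 (invert busy blocks within the working day).
Zara free: 08:00-09:15, 10:00-14:15, 15:15-15:45, 16:00-20:15.
Lila free: 08:00-11:00, 12:15-15:45, 16:00-22:00.
Xiulan free: 08:30-19:30, 21:00-22:00.
Divya free: 08:00-11:30, 12:45-18:30, 21:45-22:00 (invert busy blocks within the working day).
Hamid free: 08:00-18:30.
Luca ∩ Zara: 08:30-09:15, 10:00-14:15, 15:15-15:45, 16:00-20:15.
Luca ∩ Zara ∩ Lila: 08:30-09:15, 10:00-11:00, 12:15-14:15, 15:15-15:45, 16:00-20:15.
Luca ∩ Zara ∩ Lila ∩ Xiulan: 08:30-09:15, 10:00-11:00, 12:15-14:15, 15:15-15:45, 16:00-19:30.
Luca ∩ Zara ∩ Lila ∩ Xiulan ∩ Divya: 08:30-09:15, 10:00-11:00, 12:45-14:15, 15:15-15:45, 16:00-18:30.
Luca ∩ Zara ∩ Lila ∩ Xiulan ∩ Divya ∩ Hamid: 08:30-09:15, 10:00-11:00, 12:45-14:15, 15:15-15:45, 16:00-18:30.
The first common window of at least 75 minutes is 12:45-14:15, so the earliest start is 12:45.

12:45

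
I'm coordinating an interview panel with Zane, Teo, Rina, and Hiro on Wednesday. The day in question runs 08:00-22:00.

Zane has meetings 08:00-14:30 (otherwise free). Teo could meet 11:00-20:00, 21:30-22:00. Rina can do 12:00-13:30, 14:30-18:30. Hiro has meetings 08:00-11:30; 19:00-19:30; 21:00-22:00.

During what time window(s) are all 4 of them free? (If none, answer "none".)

Zane free: 14:30-22:00 (invert busy blocks within the working day).
Teo free: 11:00-20:00, 21:30-22:00.
Rina free: 12:00-13:30, 14:30-18:30.
Hiro free: 11:30-19:00, 19:30-21:00 (invert busy blocks within the working day).
Zane ∩ Teo: 14:30-20:00, 21:30-22:00.
Zane ∩ Teo ∩ Rina: 14:30-18:30.
Zane ∩ Teo ∩ Rina ∩ Hiro: 14:30-18:30.

14:30-18:30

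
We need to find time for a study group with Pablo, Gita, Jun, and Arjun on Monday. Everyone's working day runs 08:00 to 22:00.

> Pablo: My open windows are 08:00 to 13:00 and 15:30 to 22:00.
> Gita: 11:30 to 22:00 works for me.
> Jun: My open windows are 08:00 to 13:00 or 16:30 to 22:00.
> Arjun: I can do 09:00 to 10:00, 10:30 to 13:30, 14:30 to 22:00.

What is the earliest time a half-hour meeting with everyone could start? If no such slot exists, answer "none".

Pablo ∩ Gita: 11:30-13:00, 15:30-22:00.
Pablo ∩ Gita ∩ Jun: 11:30-13:00, 16:30-22:00.
Pablo ∩ Gita ∩ Jun ∩ Arjun: 11:30-13:00, 16:30-22:00.
Those are the intersection windows.
The first common window of at least 30 minutes is 11:30-13:00, so the earliest start is 11:30.

11:30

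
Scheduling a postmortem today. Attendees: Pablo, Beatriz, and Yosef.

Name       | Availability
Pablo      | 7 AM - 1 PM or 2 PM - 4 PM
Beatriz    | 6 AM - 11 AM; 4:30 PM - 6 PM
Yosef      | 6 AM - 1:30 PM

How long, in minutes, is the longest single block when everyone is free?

Pablo ∩ Beatriz: 07:00-11:00.
Pablo ∩ Beatriz ∩ Yosef: 07:00-11:00.
So the common availability across everyone is 07:00-11:00.
The longest is 07:00-11:00 at 240 minutes.

240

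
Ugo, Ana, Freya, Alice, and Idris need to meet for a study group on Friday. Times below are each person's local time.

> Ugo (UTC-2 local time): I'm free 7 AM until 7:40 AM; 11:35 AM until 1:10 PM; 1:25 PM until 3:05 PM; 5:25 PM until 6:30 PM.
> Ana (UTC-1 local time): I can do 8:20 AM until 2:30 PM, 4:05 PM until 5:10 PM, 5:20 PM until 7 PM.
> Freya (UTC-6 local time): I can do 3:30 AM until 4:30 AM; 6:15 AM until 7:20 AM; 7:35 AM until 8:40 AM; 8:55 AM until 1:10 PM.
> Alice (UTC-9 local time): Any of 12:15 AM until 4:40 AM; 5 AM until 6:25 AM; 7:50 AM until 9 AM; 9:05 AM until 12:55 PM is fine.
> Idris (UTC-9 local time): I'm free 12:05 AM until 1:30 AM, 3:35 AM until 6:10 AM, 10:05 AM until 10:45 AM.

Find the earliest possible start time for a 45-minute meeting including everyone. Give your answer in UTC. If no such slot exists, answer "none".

Ugo in UTC: 09:00-09:40, 13:35-15:10, 15:25-17:05, 19:25-20:30 (add 2h to convert from UTC-2).
Ana in UTC: 09:20-15:30, 17:05-18:10, 18:20-20:00 (add 1h to convert from UTC-1).
Freya in UTC: 09:30-10:30, 12:15-13:20, 13:35-14:40, 14:55-19:10 (add 6h to convert from UTC-6).
Alice in UTC: 09:15-13:40, 14:00-15:25, 16:50-18:00, 18:05-21:55 (add 9h to convert from UTC-9).
Idris in UTC: 09:05-10:30, 12:35-15:10, 19:05-19:45 (add 9h to convert from UTC-9).
Ugo ∩ Ana: 09:20-09:40, 13:35-15:10, 15:25-15:30, 19:25-20:00.
Ugo ∩ Ana ∩ Freya: 09:30-09:40, 13:35-14:40, 14:55-15:10, 15:25-15:30.
Ugo ∩ Ana ∩ Freya ∩ Alice: 09:30-09:40, 13:35-13:40, 14:00-14:40, 14:55-15:10.
Ugo ∩ Ana ∩ Freya ∩ Alice ∩ Idris: 09:30-09:40, 13:35-13:40, 14:00-14:40, 14:55-15:10.
No common window is at least 45 minutes long.

none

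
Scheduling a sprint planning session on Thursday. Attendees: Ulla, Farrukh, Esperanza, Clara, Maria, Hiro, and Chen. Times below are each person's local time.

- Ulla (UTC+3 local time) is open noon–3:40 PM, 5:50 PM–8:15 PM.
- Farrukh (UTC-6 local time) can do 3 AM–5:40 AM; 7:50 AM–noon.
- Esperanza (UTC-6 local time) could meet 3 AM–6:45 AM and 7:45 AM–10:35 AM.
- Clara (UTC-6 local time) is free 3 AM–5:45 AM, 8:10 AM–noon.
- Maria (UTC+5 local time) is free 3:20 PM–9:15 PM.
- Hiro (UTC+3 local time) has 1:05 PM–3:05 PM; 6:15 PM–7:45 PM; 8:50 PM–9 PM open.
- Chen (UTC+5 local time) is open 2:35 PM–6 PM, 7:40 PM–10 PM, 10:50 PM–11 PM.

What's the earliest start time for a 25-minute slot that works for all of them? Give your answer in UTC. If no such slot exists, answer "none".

10:20

Ulla in UTC: 09:00-12:40, 14:50-17:15 (subtract 3h to convert from UTC+3).
Farrukh in UTC: 09:00-11:40, 13:50-18:00 (add 6h to convert from UTC-6).
Esperanza in UTC: 09:00-12:45, 13:45-16:35 (add 6h to convert from UTC-6).
Clara in UTC: 09:00-11:45, 14:10-18:00 (add 6h to convert from UTC-6).
Maria in UTC: 10:20-16:15 (subtract 5h to convert from UTC+5).
Hiro in UTC: 10:05-12:05, 15:15-16:45, 17:50-18:00 (subtract 3h to convert from UTC+3).
Chen in UTC: 09:35-13:00, 14:40-17:00, 17:50-18:00 (subtract 5h to convert from UTC+5).
Ulla ∩ Farrukh: 09:00-11:40, 14:50-17:15.
Ulla ∩ Farrukh ∩ Esperanza: 09:00-11:40, 14:50-16:35.
Ulla ∩ Farrukh ∩ Esperanza ∩ Clara: 09:00-11:40, 14:50-16:35.
Ulla ∩ Farrukh ∩ Esperanza ∩ Clara ∩ Maria: 10:20-11:40, 14:50-16:15.
Ulla ∩ Farrukh ∩ Esperanza ∩ Clara ∩ Maria ∩ Hiro: 10:20-11:40, 15:15-16:15.
Ulla ∩ Farrukh ∩ Esperanza ∩ Clara ∩ Maria ∩ Hiro ∩ Chen: 10:20-11:40, 15:15-16:15.
Those are the intersection windows.
The first common window of at least 25 minutes is 10:20-11:40, so the earliest start is 10:20.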